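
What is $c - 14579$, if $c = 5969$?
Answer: $-8610$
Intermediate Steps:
$c - 14579 = 5969 - 14579 = -8610$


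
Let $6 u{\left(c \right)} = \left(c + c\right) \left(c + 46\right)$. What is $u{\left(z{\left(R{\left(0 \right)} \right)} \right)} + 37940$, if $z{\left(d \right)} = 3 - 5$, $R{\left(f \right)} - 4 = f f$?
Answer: $\frac{113732}{3} \approx 37911.0$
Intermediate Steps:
$R{\left(f \right)} = 4 + f^{2}$ ($R{\left(f \right)} = 4 + f f = 4 + f^{2}$)
$z{\left(d \right)} = -2$
$u{\left(c \right)} = \frac{c \left(46 + c\right)}{3}$ ($u{\left(c \right)} = \frac{\left(c + c\right) \left(c + 46\right)}{6} = \frac{2 c \left(46 + c\right)}{6} = \frac{c \left(46 + c\right)}{3}$)
$u{\left(z{\left(R{\left(0 \right)} \right)} \right)} + 37940 = \frac{1}{3} \left(-2\right) \left(46 - 2\right) + 37940 = \frac{1}{3} \left(-2\right) 44 + 37940 = - \frac{88}{3} + 37940 = \frac{113732}{3}$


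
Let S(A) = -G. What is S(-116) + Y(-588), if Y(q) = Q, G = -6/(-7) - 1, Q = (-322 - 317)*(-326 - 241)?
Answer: 2536192/7 ≈ 3.6231e+5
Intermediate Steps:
Q = 362313 (Q = -639*(-567) = 362313)
G = -⅐ (G = -⅐*(-6) - 1 = 6/7 - 1 = -⅐ ≈ -0.14286)
Y(q) = 362313
S(A) = ⅐ (S(A) = -1*(-⅐) = ⅐)
S(-116) + Y(-588) = ⅐ + 362313 = 2536192/7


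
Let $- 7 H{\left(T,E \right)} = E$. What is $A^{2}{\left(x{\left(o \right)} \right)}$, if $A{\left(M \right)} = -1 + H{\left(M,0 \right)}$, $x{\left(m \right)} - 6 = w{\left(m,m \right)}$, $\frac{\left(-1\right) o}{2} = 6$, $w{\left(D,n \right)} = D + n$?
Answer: $1$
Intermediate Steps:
$o = -12$ ($o = \left(-2\right) 6 = -12$)
$H{\left(T,E \right)} = - \frac{E}{7}$
$x{\left(m \right)} = 6 + 2 m$ ($x{\left(m \right)} = 6 + \left(m + m\right) = 6 + 2 m$)
$A{\left(M \right)} = -1$ ($A{\left(M \right)} = -1 - 0 = -1 + 0 = -1$)
$A^{2}{\left(x{\left(o \right)} \right)} = \left(-1\right)^{2} = 1$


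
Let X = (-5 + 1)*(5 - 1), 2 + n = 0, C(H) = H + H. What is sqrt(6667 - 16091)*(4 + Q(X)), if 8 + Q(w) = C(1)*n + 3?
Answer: -20*I*sqrt(589) ≈ -485.39*I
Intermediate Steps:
C(H) = 2*H
n = -2 (n = -2 + 0 = -2)
X = -16 (X = -4*4 = -16)
Q(w) = -9 (Q(w) = -8 + ((2*1)*(-2) + 3) = -8 + (2*(-2) + 3) = -8 + (-4 + 3) = -8 - 1 = -9)
sqrt(6667 - 16091)*(4 + Q(X)) = sqrt(6667 - 16091)*(4 - 9) = sqrt(-9424)*(-5) = (4*I*sqrt(589))*(-5) = -20*I*sqrt(589)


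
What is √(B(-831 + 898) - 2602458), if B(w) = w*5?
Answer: I*√2602123 ≈ 1613.1*I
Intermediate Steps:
B(w) = 5*w
√(B(-831 + 898) - 2602458) = √(5*(-831 + 898) - 2602458) = √(5*67 - 2602458) = √(335 - 2602458) = √(-2602123) = I*√2602123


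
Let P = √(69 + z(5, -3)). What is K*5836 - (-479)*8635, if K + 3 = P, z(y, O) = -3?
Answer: 4118657 + 5836*√66 ≈ 4.1661e+6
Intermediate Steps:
P = √66 (P = √(69 - 3) = √66 ≈ 8.1240)
K = -3 + √66 ≈ 5.1240
K*5836 - (-479)*8635 = (-3 + √66)*5836 - (-479)*8635 = (-17508 + 5836*√66) - 1*(-4136165) = (-17508 + 5836*√66) + 4136165 = 4118657 + 5836*√66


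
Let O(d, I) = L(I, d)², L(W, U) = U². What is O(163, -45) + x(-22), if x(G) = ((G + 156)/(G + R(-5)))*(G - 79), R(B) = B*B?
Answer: 2117721749/3 ≈ 7.0591e+8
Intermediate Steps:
R(B) = B²
O(d, I) = d⁴ (O(d, I) = (d²)² = d⁴)
x(G) = (-79 + G)*(156 + G)/(25 + G) (x(G) = ((G + 156)/(G + (-5)²))*(G - 79) = ((156 + G)/(G + 25))*(-79 + G) = ((156 + G)/(25 + G))*(-79 + G) = (-79 + G)*(156 + G)/(25 + G))
O(163, -45) + x(-22) = 163⁴ + (-12324 + (-22)² + 77*(-22))/(25 - 22) = 705911761 + (-12324 + 484 - 1694)/3 = 705911761 + (⅓)*(-13534) = 705911761 - 13534/3 = 2117721749/3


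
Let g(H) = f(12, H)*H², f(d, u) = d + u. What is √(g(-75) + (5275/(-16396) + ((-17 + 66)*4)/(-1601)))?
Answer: I*√61046688766149446109/13124998 ≈ 595.29*I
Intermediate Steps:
g(H) = H²*(12 + H) (g(H) = (12 + H)*H² = H²*(12 + H))
√(g(-75) + (5275/(-16396) + ((-17 + 66)*4)/(-1601))) = √((-75)²*(12 - 75) + (5275/(-16396) + ((-17 + 66)*4)/(-1601))) = √(5625*(-63) + (5275*(-1/16396) + (49*4)*(-1/1601))) = √(-354375 + (-5275/16396 + 196*(-1/1601))) = √(-354375 + (-5275/16396 - 196/1601)) = √(-354375 - 11658891/26249996) = √(-9302353991391/26249996) = I*√61046688766149446109/13124998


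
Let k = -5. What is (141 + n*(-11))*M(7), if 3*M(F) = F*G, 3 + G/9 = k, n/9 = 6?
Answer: 76104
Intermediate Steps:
n = 54 (n = 9*6 = 54)
G = -72 (G = -27 + 9*(-5) = -27 - 45 = -72)
M(F) = -24*F (M(F) = (F*(-72))/3 = (-72*F)/3 = -24*F)
(141 + n*(-11))*M(7) = (141 + 54*(-11))*(-24*7) = (141 - 594)*(-168) = -453*(-168) = 76104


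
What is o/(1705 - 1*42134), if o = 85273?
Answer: -85273/40429 ≈ -2.1092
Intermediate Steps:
o/(1705 - 1*42134) = 85273/(1705 - 1*42134) = 85273/(1705 - 42134) = 85273/(-40429) = 85273*(-1/40429) = -85273/40429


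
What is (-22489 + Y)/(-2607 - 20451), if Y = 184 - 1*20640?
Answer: 2045/1098 ≈ 1.8625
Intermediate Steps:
Y = -20456 (Y = 184 - 20640 = -20456)
(-22489 + Y)/(-2607 - 20451) = (-22489 - 20456)/(-2607 - 20451) = -42945/(-23058) = -42945*(-1/23058) = 2045/1098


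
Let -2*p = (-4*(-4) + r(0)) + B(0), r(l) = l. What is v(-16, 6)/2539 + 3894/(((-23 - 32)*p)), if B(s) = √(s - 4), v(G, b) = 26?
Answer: 7198898/825175 - 354*I/325 ≈ 8.7241 - 1.0892*I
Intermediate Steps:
B(s) = √(-4 + s)
p = -8 - I (p = -((-4*(-4) + 0) + √(-4 + 0))/2 = -((16 + 0) + √(-4))/2 = -(16 + 2*I)/2 = -8 - I ≈ -8.0 - 1.0*I)
v(-16, 6)/2539 + 3894/(((-23 - 32)*p)) = 26/2539 + 3894/(((-23 - 32)*(-8 - I))) = 26*(1/2539) + 3894/((-55*(-8 - I))) = 26/2539 + 3894/(440 + 55*I) = 26/2539 + 3894*((440 - 55*I)/196625) = 26/2539 + 354*(440 - 55*I)/17875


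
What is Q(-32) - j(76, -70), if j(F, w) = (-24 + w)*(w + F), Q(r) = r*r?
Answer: 1588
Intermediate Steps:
Q(r) = r²
j(F, w) = (-24 + w)*(F + w)
Q(-32) - j(76, -70) = (-32)² - ((-70)² - 24*76 - 24*(-70) + 76*(-70)) = 1024 - (4900 - 1824 + 1680 - 5320) = 1024 - 1*(-564) = 1024 + 564 = 1588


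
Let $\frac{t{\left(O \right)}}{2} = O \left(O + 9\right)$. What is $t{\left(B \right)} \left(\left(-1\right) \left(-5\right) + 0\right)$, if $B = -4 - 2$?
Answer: $-180$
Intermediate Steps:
$B = -6$ ($B = -4 - 2 = -6$)
$t{\left(O \right)} = 2 O \left(9 + O\right)$ ($t{\left(O \right)} = 2 O \left(O + 9\right) = 2 O \left(9 + O\right)$)
$t{\left(B \right)} \left(\left(-1\right) \left(-5\right) + 0\right) = 2 \left(-6\right) \left(9 - 6\right) \left(\left(-1\right) \left(-5\right) + 0\right) = 2 \left(-6\right) 3 \left(5 + 0\right) = \left(-36\right) 5 = -180$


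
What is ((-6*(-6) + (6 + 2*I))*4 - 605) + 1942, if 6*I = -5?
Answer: 4495/3 ≈ 1498.3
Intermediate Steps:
I = -⅚ (I = (⅙)*(-5) = -⅚ ≈ -0.83333)
((-6*(-6) + (6 + 2*I))*4 - 605) + 1942 = ((-6*(-6) + (6 + 2*(-⅚)))*4 - 605) + 1942 = ((36 + (6 - 5/3))*4 - 605) + 1942 = ((36 + 13/3)*4 - 605) + 1942 = ((121/3)*4 - 605) + 1942 = (484/3 - 605) + 1942 = -1331/3 + 1942 = 4495/3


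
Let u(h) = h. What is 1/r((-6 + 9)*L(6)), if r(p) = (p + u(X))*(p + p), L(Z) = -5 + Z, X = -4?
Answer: -1/6 ≈ -0.16667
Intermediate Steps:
r(p) = 2*p*(-4 + p) (r(p) = (p - 4)*(p + p) = (-4 + p)*(2*p) = 2*p*(-4 + p))
1/r((-6 + 9)*L(6)) = 1/(2*((-6 + 9)*(-5 + 6))*(-4 + (-6 + 9)*(-5 + 6))) = 1/(2*(3*1)*(-4 + 3*1)) = 1/(2*3*(-4 + 3)) = 1/(2*3*(-1)) = 1/(-6) = -1/6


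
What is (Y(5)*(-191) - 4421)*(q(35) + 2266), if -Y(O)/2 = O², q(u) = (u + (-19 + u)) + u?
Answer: 12063408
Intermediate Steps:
q(u) = -19 + 3*u (q(u) = (-19 + 2*u) + u = -19 + 3*u)
Y(O) = -2*O²
(Y(5)*(-191) - 4421)*(q(35) + 2266) = (-2*5²*(-191) - 4421)*((-19 + 3*35) + 2266) = (-2*25*(-191) - 4421)*((-19 + 105) + 2266) = (-50*(-191) - 4421)*(86 + 2266) = (9550 - 4421)*2352 = 5129*2352 = 12063408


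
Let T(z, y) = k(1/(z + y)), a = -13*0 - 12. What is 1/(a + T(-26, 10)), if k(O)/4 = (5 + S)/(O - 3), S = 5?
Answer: -49/1228 ≈ -0.039902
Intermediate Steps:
a = -12 (a = 0 - 12 = -12)
k(O) = 40/(-3 + O) (k(O) = 4*((5 + 5)/(O - 3)) = 4*(10/(-3 + O)) = 40/(-3 + O))
T(z, y) = 40/(-3 + 1/(y + z)) (T(z, y) = 40/(-3 + 1/(z + y)) = 40/(-3 + 1/(y + z)))
1/(a + T(-26, 10)) = 1/(-12 - 40/(3 - 1/(10 - 26))) = 1/(-12 - 40/(3 - 1/(-16))) = 1/(-12 - 40/(3 - 1*(-1/16))) = 1/(-12 - 40/(3 + 1/16)) = 1/(-12 - 40/49/16) = 1/(-12 - 40*16/49) = 1/(-12 - 640/49) = 1/(-1228/49) = -49/1228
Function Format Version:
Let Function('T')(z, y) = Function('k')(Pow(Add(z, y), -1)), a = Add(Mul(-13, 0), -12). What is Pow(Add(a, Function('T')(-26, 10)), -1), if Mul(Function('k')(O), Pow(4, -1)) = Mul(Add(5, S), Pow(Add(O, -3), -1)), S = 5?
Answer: Rational(-49, 1228) ≈ -0.039902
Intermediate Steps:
a = -12 (a = Add(0, -12) = -12)
Function('k')(O) = Mul(40, Pow(Add(-3, O), -1)) (Function('k')(O) = Mul(4, Mul(Add(5, 5), Pow(Add(O, -3), -1))) = Mul(4, Mul(10, Pow(Add(-3, O), -1))) = Mul(40, Pow(Add(-3, O), -1)))
Function('T')(z, y) = Mul(40, Pow(Add(-3, Pow(Add(y, z), -1)), -1)) (Function('T')(z, y) = Mul(40, Pow(Add(-3, Pow(Add(z, y), -1)), -1)) = Mul(40, Pow(Add(-3, Pow(Add(y, z), -1)), -1)))
Pow(Add(a, Function('T')(-26, 10)), -1) = Pow(Add(-12, Mul(-40, Pow(Add(3, Mul(-1, Pow(Add(10, -26), -1))), -1))), -1) = Pow(Add(-12, Mul(-40, Pow(Add(3, Mul(-1, Pow(-16, -1))), -1))), -1) = Pow(Add(-12, Mul(-40, Pow(Add(3, Mul(-1, Rational(-1, 16))), -1))), -1) = Pow(Add(-12, Mul(-40, Pow(Add(3, Rational(1, 16)), -1))), -1) = Pow(Add(-12, Mul(-40, Pow(Rational(49, 16), -1))), -1) = Pow(Add(-12, Mul(-40, Rational(16, 49))), -1) = Pow(Add(-12, Rational(-640, 49)), -1) = Pow(Rational(-1228, 49), -1) = Rational(-49, 1228)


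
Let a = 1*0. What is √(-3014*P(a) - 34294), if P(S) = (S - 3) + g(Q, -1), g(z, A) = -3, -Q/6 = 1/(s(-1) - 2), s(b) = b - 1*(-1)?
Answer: I*√16210 ≈ 127.32*I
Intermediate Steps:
s(b) = 1 + b (s(b) = b + 1 = 1 + b)
a = 0
Q = 3 (Q = -6/((1 - 1) - 2) = -6/(0 - 2) = -6/(-2) = -6*(-½) = 3)
P(S) = -6 + S (P(S) = (S - 3) - 3 = (-3 + S) - 3 = -6 + S)
√(-3014*P(a) - 34294) = √(-3014*(-6 + 0) - 34294) = √(-3014*(-6) - 34294) = √(18084 - 34294) = √(-16210) = I*√16210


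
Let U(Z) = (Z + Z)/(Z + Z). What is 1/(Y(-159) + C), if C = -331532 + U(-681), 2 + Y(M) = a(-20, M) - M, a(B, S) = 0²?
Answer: -1/331374 ≈ -3.0177e-6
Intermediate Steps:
a(B, S) = 0
U(Z) = 1 (U(Z) = (2*Z)/((2*Z)) = (2*Z)*(1/(2*Z)) = 1)
Y(M) = -2 - M (Y(M) = -2 + (0 - M) = -2 - M)
C = -331531 (C = -331532 + 1 = -331531)
1/(Y(-159) + C) = 1/((-2 - 1*(-159)) - 331531) = 1/((-2 + 159) - 331531) = 1/(157 - 331531) = 1/(-331374) = -1/331374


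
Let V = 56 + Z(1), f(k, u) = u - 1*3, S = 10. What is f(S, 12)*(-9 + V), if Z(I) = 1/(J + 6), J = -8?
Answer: 837/2 ≈ 418.50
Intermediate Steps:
Z(I) = -½ (Z(I) = 1/(-8 + 6) = 1/(-2) = -½)
f(k, u) = -3 + u (f(k, u) = u - 3 = -3 + u)
V = 111/2 (V = 56 - ½ = 111/2 ≈ 55.500)
f(S, 12)*(-9 + V) = (-3 + 12)*(-9 + 111/2) = 9*(93/2) = 837/2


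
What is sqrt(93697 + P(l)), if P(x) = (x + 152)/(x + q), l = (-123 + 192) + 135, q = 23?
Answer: 5*sqrt(193127741)/227 ≈ 306.10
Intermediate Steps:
l = 204 (l = 69 + 135 = 204)
P(x) = (152 + x)/(23 + x) (P(x) = (x + 152)/(x + 23) = (152 + x)/(23 + x))
sqrt(93697 + P(l)) = sqrt(93697 + (152 + 204)/(23 + 204)) = sqrt(93697 + 356/227) = sqrt(21269575/227) = 5*sqrt(193127741)/227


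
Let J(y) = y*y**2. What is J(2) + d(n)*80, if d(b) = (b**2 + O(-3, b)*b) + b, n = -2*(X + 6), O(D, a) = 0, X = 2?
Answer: 19208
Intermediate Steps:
n = -16 (n = -2*(2 + 6) = -2*8 = -16)
d(b) = b + b**2 (d(b) = (b**2 + 0*b) + b = (b**2 + 0) + b = b**2 + b = b + b**2)
J(y) = y**3
J(2) + d(n)*80 = 2**3 - 16*(1 - 16)*80 = 8 - 16*(-15)*80 = 8 + 240*80 = 8 + 19200 = 19208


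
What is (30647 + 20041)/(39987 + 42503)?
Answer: 25344/41245 ≈ 0.61447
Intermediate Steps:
(30647 + 20041)/(39987 + 42503) = 50688/82490 = 50688*(1/82490) = 25344/41245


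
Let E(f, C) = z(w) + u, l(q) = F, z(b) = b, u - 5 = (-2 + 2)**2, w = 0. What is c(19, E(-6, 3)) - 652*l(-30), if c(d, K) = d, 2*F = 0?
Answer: 19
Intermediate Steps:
u = 5 (u = 5 + (-2 + 2)**2 = 5 + 0**2 = 5 + 0 = 5)
F = 0 (F = (1/2)*0 = 0)
l(q) = 0
E(f, C) = 5 (E(f, C) = 0 + 5 = 5)
c(19, E(-6, 3)) - 652*l(-30) = 19 - 652*0 = 19 + 0 = 19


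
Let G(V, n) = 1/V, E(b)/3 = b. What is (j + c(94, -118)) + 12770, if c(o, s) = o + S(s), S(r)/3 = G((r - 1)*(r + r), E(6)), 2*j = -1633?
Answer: 338341993/28084 ≈ 12048.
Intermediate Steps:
j = -1633/2 (j = (½)*(-1633) = -1633/2 ≈ -816.50)
E(b) = 3*b
S(r) = 3/(2*r*(-1 + r)) (S(r) = 3/(((r - 1)*(r + r))) = 3/(((-1 + r)*(2*r))) = 3/((2*r*(-1 + r))) = 3*(1/(2*r*(-1 + r))) = 3/(2*r*(-1 + r)))
c(o, s) = o + 3/(2*s*(-1 + s))
(j + c(94, -118)) + 12770 = (-1633/2 + (3/2 + 94*(-118)*(-1 - 118))/((-118)*(-1 - 118))) + 12770 = (-1633/2 - 1/118*(3/2 + 94*(-118)*(-119))/(-119)) + 12770 = (-1633/2 - 1/118*(-1/119)*(3/2 + 1319948)) + 12770 = (-1633/2 - 1/118*(-1/119)*2639899/2) + 12770 = (-1633/2 + 2639899/28084) + 12770 = -20290687/28084 + 12770 = 338341993/28084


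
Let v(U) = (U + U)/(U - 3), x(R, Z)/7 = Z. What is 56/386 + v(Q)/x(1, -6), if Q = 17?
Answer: 4951/56742 ≈ 0.087255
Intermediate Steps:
x(R, Z) = 7*Z
v(U) = 2*U/(-3 + U) (v(U) = (2*U)/(-3 + U) = 2*U/(-3 + U))
56/386 + v(Q)/x(1, -6) = 56/386 + (2*17/(-3 + 17))/((7*(-6))) = 56*(1/386) + (2*17/14)/(-42) = 28/193 + (2*17*(1/14))*(-1/42) = 28/193 + (17/7)*(-1/42) = 28/193 - 17/294 = 4951/56742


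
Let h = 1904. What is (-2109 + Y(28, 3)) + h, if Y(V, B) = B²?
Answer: -196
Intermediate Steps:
(-2109 + Y(28, 3)) + h = (-2109 + 3²) + 1904 = (-2109 + 9) + 1904 = -2100 + 1904 = -196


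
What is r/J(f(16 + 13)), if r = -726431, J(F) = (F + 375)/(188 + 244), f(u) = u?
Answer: -78454548/101 ≈ -7.7678e+5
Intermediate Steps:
J(F) = 125/144 + F/432 (J(F) = (375 + F)/432 = (375 + F)*(1/432) = 125/144 + F/432)
r/J(f(16 + 13)) = -726431/(125/144 + (16 + 13)/432) = -726431/(125/144 + (1/432)*29) = -726431/(125/144 + 29/432) = -726431/101/108 = -726431*108/101 = -78454548/101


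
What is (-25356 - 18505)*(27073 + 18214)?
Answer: -1986333107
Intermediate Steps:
(-25356 - 18505)*(27073 + 18214) = -43861*45287 = -1986333107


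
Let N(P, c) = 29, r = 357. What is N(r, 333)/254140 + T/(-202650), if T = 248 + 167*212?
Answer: -301824081/1716715700 ≈ -0.17581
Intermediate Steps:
T = 35652 (T = 248 + 35404 = 35652)
N(r, 333)/254140 + T/(-202650) = 29/254140 + 35652/(-202650) = 29*(1/254140) + 35652*(-1/202650) = 29/254140 - 5942/33775 = -301824081/1716715700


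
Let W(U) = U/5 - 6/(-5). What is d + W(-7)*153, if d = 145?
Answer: 572/5 ≈ 114.40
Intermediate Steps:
W(U) = 6/5 + U/5 (W(U) = U*(1/5) - 6*(-1/5) = U/5 + 6/5 = 6/5 + U/5)
d + W(-7)*153 = 145 + (6/5 + (1/5)*(-7))*153 = 145 + (6/5 - 7/5)*153 = 145 - 1/5*153 = 145 - 153/5 = 572/5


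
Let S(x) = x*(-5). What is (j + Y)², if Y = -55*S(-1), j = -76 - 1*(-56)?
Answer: 87025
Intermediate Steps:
S(x) = -5*x
j = -20 (j = -76 + 56 = -20)
Y = -275 (Y = -(-275)*(-1) = -55*5 = -275)
(j + Y)² = (-20 - 275)² = (-295)² = 87025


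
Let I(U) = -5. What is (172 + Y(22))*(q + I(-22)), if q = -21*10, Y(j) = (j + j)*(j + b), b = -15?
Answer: -103200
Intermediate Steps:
Y(j) = 2*j*(-15 + j) (Y(j) = (j + j)*(j - 15) = (2*j)*(-15 + j) = 2*j*(-15 + j))
q = -210
(172 + Y(22))*(q + I(-22)) = (172 + 2*22*(-15 + 22))*(-210 - 5) = (172 + 2*22*7)*(-215) = (172 + 308)*(-215) = 480*(-215) = -103200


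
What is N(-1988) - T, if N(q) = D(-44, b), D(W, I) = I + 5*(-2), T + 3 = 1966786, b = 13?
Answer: -1966780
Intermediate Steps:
T = 1966783 (T = -3 + 1966786 = 1966783)
D(W, I) = -10 + I (D(W, I) = I - 10 = -10 + I)
N(q) = 3 (N(q) = -10 + 13 = 3)
N(-1988) - T = 3 - 1*1966783 = 3 - 1966783 = -1966780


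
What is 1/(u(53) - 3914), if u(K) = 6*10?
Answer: -1/3854 ≈ -0.00025947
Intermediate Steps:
u(K) = 60
1/(u(53) - 3914) = 1/(60 - 3914) = 1/(-3854) = -1/3854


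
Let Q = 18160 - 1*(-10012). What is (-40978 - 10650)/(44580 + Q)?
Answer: -12907/18188 ≈ -0.70964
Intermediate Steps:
Q = 28172 (Q = 18160 + 10012 = 28172)
(-40978 - 10650)/(44580 + Q) = (-40978 - 10650)/(44580 + 28172) = -51628/72752 = -51628*1/72752 = -12907/18188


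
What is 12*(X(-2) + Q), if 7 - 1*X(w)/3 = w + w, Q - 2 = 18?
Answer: 636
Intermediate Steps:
Q = 20 (Q = 2 + 18 = 20)
X(w) = 21 - 6*w (X(w) = 21 - 3*(w + w) = 21 - 6*w)
12*(X(-2) + Q) = 12*((21 - 6*(-2)) + 20) = 12*((21 + 12) + 20) = 12*(33 + 20) = 12*53 = 636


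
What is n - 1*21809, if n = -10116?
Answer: -31925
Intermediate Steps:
n - 1*21809 = -10116 - 1*21809 = -10116 - 21809 = -31925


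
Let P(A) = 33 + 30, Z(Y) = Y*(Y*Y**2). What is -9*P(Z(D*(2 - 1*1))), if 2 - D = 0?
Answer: -567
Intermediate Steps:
D = 2 (D = 2 - 1*0 = 2 + 0 = 2)
Z(Y) = Y**4 (Z(Y) = Y*Y**3 = Y**4)
P(A) = 63
-9*P(Z(D*(2 - 1*1))) = -9*63 = -567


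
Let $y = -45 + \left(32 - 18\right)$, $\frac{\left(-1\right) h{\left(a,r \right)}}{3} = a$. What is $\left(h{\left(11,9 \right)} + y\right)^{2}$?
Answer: $4096$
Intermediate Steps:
$h{\left(a,r \right)} = - 3 a$
$y = -31$ ($y = -45 + \left(32 - 18\right) = -45 + 14 = -31$)
$\left(h{\left(11,9 \right)} + y\right)^{2} = \left(\left(-3\right) 11 - 31\right)^{2} = \left(-33 - 31\right)^{2} = \left(-64\right)^{2} = 4096$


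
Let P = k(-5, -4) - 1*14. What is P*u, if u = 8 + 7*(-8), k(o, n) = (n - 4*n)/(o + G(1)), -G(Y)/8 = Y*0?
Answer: 3936/5 ≈ 787.20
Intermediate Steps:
G(Y) = 0 (G(Y) = -8*Y*0 = -8*0 = 0)
k(o, n) = -3*n/o (k(o, n) = (n - 4*n)/(o + 0) = (-3*n)/o = -3*n/o)
u = -48 (u = 8 - 56 = -48)
P = -82/5 (P = -3*(-4)/(-5) - 1*14 = -3*(-4)*(-⅕) - 14 = -12/5 - 14 = -82/5 ≈ -16.400)
P*u = -82/5*(-48) = 3936/5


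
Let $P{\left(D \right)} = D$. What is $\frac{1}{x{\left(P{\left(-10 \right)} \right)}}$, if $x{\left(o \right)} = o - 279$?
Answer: $- \frac{1}{289} \approx -0.0034602$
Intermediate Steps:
$x{\left(o \right)} = -279 + o$
$\frac{1}{x{\left(P{\left(-10 \right)} \right)}} = \frac{1}{-279 - 10} = \frac{1}{-289} = - \frac{1}{289}$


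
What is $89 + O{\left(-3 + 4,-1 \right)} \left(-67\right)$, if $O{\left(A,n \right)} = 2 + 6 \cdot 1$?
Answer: $-447$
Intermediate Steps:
$O{\left(A,n \right)} = 8$ ($O{\left(A,n \right)} = 2 + 6 = 8$)
$89 + O{\left(-3 + 4,-1 \right)} \left(-67\right) = 89 + 8 \left(-67\right) = 89 - 536 = -447$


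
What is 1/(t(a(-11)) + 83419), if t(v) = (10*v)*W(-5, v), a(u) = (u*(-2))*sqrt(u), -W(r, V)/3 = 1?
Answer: 83419/6963521161 + 660*I*sqrt(11)/6963521161 ≈ 1.1979e-5 + 3.1435e-7*I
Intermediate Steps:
W(r, V) = -3 (W(r, V) = -3*1 = -3)
a(u) = -2*u**(3/2) (a(u) = (-2*u)*sqrt(u) = -2*u**(3/2))
t(v) = -30*v (t(v) = (10*v)*(-3) = -30*v)
1/(t(a(-11)) + 83419) = 1/(-(-60)*(-11)**(3/2) + 83419) = 1/(-(-60)*(-11*I*sqrt(11)) + 83419) = 1/(-660*I*sqrt(11) + 83419) = 1/(83419 - 660*I*sqrt(11))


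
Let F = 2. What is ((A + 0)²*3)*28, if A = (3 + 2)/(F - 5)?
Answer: 700/3 ≈ 233.33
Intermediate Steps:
A = -5/3 (A = (3 + 2)/(2 - 5) = 5/(-3) = 5*(-⅓) = -5/3 ≈ -1.6667)
((A + 0)²*3)*28 = ((-5/3 + 0)²*3)*28 = ((-5/3)²*3)*28 = ((25/9)*3)*28 = (25/3)*28 = 700/3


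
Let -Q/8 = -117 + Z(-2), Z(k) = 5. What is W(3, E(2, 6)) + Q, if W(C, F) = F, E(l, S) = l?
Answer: 898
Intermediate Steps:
Q = 896 (Q = -8*(-117 + 5) = -8*(-112) = 896)
W(3, E(2, 6)) + Q = 2 + 896 = 898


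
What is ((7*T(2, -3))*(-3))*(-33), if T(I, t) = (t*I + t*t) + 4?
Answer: 4851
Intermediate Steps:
T(I, t) = 4 + t² + I*t (T(I, t) = (I*t + t²) + 4 = (t² + I*t) + 4 = 4 + t² + I*t)
((7*T(2, -3))*(-3))*(-33) = ((7*(4 + (-3)² + 2*(-3)))*(-3))*(-33) = ((7*(4 + 9 - 6))*(-3))*(-33) = ((7*7)*(-3))*(-33) = (49*(-3))*(-33) = -147*(-33) = 4851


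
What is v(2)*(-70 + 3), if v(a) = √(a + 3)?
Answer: -67*√5 ≈ -149.82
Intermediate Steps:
v(a) = √(3 + a)
v(2)*(-70 + 3) = √(3 + 2)*(-70 + 3) = √5*(-67) = -67*√5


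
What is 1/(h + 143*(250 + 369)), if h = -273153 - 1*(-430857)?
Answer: 1/246221 ≈ 4.0614e-6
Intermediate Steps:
h = 157704 (h = -273153 + 430857 = 157704)
1/(h + 143*(250 + 369)) = 1/(157704 + 143*(250 + 369)) = 1/(157704 + 143*619) = 1/(157704 + 88517) = 1/246221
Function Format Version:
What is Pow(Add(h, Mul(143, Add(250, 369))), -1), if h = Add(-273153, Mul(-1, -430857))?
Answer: Rational(1, 246221) ≈ 4.0614e-6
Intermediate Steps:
h = 157704 (h = Add(-273153, 430857) = 157704)
Pow(Add(h, Mul(143, Add(250, 369))), -1) = Pow(Add(157704, Mul(143, Add(250, 369))), -1) = Pow(Add(157704, Mul(143, 619)), -1) = Pow(Add(157704, 88517), -1) = Pow(246221, -1) = Rational(1, 246221)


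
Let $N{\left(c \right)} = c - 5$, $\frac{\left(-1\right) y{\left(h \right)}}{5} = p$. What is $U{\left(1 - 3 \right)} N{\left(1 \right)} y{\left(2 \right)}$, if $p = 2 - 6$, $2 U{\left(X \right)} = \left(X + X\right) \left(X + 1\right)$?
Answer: $-160$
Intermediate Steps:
$U{\left(X \right)} = X \left(1 + X\right)$ ($U{\left(X \right)} = \frac{\left(X + X\right) \left(X + 1\right)}{2} = \frac{2 X \left(1 + X\right)}{2} = X \left(1 + X\right)$)
$p = -4$ ($p = 2 - 6 = -4$)
$y{\left(h \right)} = 20$ ($y{\left(h \right)} = \left(-5\right) \left(-4\right) = 20$)
$N{\left(c \right)} = -5 + c$
$U{\left(1 - 3 \right)} N{\left(1 \right)} y{\left(2 \right)} = \left(1 - 3\right) \left(1 + \left(1 - 3\right)\right) \left(-5 + 1\right) 20 = - 2 \left(1 - 2\right) \left(-4\right) 20 = \left(-2\right) \left(-1\right) \left(-4\right) 20 = 2 \left(-4\right) 20 = \left(-8\right) 20 = -160$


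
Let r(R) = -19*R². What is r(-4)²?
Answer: 92416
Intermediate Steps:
r(-4)² = (-19*(-4)²)² = (-19*16)² = (-304)² = 92416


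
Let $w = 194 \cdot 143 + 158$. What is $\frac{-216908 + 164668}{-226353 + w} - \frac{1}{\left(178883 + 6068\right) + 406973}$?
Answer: $\frac{3435767923}{13052121508} \approx 0.26323$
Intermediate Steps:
$w = 27900$ ($w = 27742 + 158 = 27900$)
$\frac{-216908 + 164668}{-226353 + w} - \frac{1}{\left(178883 + 6068\right) + 406973} = \frac{-216908 + 164668}{-226353 + 27900} - \frac{1}{\left(178883 + 6068\right) + 406973} = - \frac{52240}{-198453} - \frac{1}{184951 + 406973} = \left(-52240\right) \left(- \frac{1}{198453}\right) - \frac{1}{591924} = \frac{52240}{198453} - \frac{1}{591924} = \frac{3435767923}{13052121508}$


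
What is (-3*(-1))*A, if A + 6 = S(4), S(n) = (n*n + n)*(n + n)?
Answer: 462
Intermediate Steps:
S(n) = 2*n*(n + n²) (S(n) = (n² + n)*(2*n) = (n + n²)*(2*n) = 2*n*(n + n²))
A = 154 (A = -6 + 2*4²*(1 + 4) = -6 + 2*16*5 = -6 + 160 = 154)
(-3*(-1))*A = -3*(-1)*154 = 3*154 = 462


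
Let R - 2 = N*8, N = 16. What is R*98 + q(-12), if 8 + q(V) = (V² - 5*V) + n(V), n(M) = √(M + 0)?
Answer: 12936 + 2*I*√3 ≈ 12936.0 + 3.4641*I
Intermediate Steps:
n(M) = √M
R = 130 (R = 2 + 16*8 = 2 + 128 = 130)
q(V) = -8 + √V + V² - 5*V (q(V) = -8 + ((V² - 5*V) + √V) = -8 + (√V + V² - 5*V) = -8 + √V + V² - 5*V)
R*98 + q(-12) = 130*98 + (-8 + √(-12) + (-12)² - 5*(-12)) = 12740 + (-8 + 2*I*√3 + 144 + 60) = 12740 + (196 + 2*I*√3) = 12936 + 2*I*√3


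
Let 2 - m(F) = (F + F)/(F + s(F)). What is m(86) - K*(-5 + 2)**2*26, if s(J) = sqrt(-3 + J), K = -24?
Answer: 41069642/7313 + 172*sqrt(83)/7313 ≈ 5616.2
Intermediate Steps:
m(F) = 2 - 2*F/(F + sqrt(-3 + F)) (m(F) = 2 - (F + F)/(F + sqrt(-3 + F)) = 2 - 2*F/(F + sqrt(-3 + F)))
m(86) - K*(-5 + 2)**2*26 = 2*sqrt(-3 + 86)/(86 + sqrt(-3 + 86)) - (-24*(-5 + 2)**2)*26 = 2*sqrt(83)/(86 + sqrt(83)) - (-24*(-3)**2)*26 = 2*sqrt(83)/(86 + sqrt(83)) - (-24*9)*26 = 2*sqrt(83)/(86 + sqrt(83)) - (-216)*26 = 2*sqrt(83)/(86 + sqrt(83)) - 1*(-5616) = 2*sqrt(83)/(86 + sqrt(83)) + 5616 = 5616 + 2*sqrt(83)/(86 + sqrt(83))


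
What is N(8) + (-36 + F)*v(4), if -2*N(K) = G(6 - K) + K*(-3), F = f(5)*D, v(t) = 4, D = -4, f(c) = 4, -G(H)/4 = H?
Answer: -200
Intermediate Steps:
G(H) = -4*H
F = -16 (F = 4*(-4) = -16)
N(K) = 12 - K/2 (N(K) = -(-4*(6 - K) + K*(-3))/2 = -((-24 + 4*K) - 3*K)/2 = -(-24 + K)/2 = 12 - K/2)
N(8) + (-36 + F)*v(4) = (12 - ½*8) + (-36 - 16)*4 = (12 - 4) - 52*4 = 8 - 208 = -200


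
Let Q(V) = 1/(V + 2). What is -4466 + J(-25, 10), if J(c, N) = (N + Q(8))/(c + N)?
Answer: -670001/150 ≈ -4466.7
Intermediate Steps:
Q(V) = 1/(2 + V)
J(c, N) = (1/10 + N)/(N + c) (J(c, N) = (N + 1/(2 + 8))/(c + N) = (N + 1/10)/(N + c) = (1/10 + N)/(N + c))
-4466 + J(-25, 10) = -4466 + (1/10 + 10)/(10 - 25) = -4466 + (101/10)/(-15) = -4466 - 1/15*101/10 = -4466 - 101/150 = -670001/150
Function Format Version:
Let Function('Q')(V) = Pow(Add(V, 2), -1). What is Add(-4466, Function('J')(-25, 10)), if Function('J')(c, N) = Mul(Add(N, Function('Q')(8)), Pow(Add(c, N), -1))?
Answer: Rational(-670001, 150) ≈ -4466.7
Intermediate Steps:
Function('Q')(V) = Pow(Add(2, V), -1)
Function('J')(c, N) = Mul(Pow(Add(N, c), -1), Add(Rational(1, 10), N)) (Function('J')(c, N) = Mul(Add(N, Pow(Add(2, 8), -1)), Pow(Add(c, N), -1)) = Mul(Add(N, Pow(10, -1)), Pow(Add(N, c), -1)) = Mul(Add(N, Rational(1, 10)), Pow(Add(N, c), -1)) = Mul(Add(Rational(1, 10), N), Pow(Add(N, c), -1)) = Mul(Pow(Add(N, c), -1), Add(Rational(1, 10), N)))
Add(-4466, Function('J')(-25, 10)) = Add(-4466, Mul(Pow(Add(10, -25), -1), Add(Rational(1, 10), 10))) = Add(-4466, Mul(Pow(-15, -1), Rational(101, 10))) = Add(-4466, Mul(Rational(-1, 15), Rational(101, 10))) = Add(-4466, Rational(-101, 150)) = Rational(-670001, 150)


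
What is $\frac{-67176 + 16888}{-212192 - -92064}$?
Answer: $\frac{3143}{7508} \approx 0.41862$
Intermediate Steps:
$\frac{-67176 + 16888}{-212192 - -92064} = - \frac{50288}{-212192 + 92064} = - \frac{50288}{-120128} = \left(-50288\right) \left(- \frac{1}{120128}\right) = \frac{3143}{7508}$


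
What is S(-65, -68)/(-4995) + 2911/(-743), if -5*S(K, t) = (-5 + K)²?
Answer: -2762461/742257 ≈ -3.7217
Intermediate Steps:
S(K, t) = -(-5 + K)²/5
S(-65, -68)/(-4995) + 2911/(-743) = -(-5 - 65)²/5/(-4995) + 2911/(-743) = -⅕*(-70)²*(-1/4995) + 2911*(-1/743) = -⅕*4900*(-1/4995) - 2911/743 = -980*(-1/4995) - 2911/743 = 196/999 - 2911/743 = -2762461/742257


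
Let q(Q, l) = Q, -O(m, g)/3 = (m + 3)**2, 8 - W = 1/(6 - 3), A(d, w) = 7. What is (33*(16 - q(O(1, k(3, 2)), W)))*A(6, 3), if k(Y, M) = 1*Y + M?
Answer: 14784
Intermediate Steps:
k(Y, M) = M + Y (k(Y, M) = Y + M = M + Y)
W = 23/3 (W = 8 - 1/(6 - 3) = 8 - 1/3 = 23/3 ≈ 7.6667)
O(m, g) = -3*(3 + m)**2 (O(m, g) = -3*(m + 3)**2 = -3*(3 + m)**2)
(33*(16 - q(O(1, k(3, 2)), W)))*A(6, 3) = (33*(16 - (-3)*(3 + 1)**2))*7 = (33*(16 - (-3)*4**2))*7 = (33*(16 - (-3)*16))*7 = (33*(16 - 1*(-48)))*7 = (33*(16 + 48))*7 = (33*64)*7 = 2112*7 = 14784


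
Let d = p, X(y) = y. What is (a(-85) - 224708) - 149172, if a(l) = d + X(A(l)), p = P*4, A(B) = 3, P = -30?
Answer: -373997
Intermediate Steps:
p = -120 (p = -30*4 = -120)
d = -120
a(l) = -117 (a(l) = -120 + 3 = -117)
(a(-85) - 224708) - 149172 = (-117 - 224708) - 149172 = -224825 - 149172 = -373997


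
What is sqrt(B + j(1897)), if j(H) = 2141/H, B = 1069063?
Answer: 2*sqrt(961785948711)/1897 ≈ 1034.0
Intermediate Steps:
sqrt(B + j(1897)) = sqrt(1069063 + 2141/1897) = sqrt(2028014652/1897) = 2*sqrt(961785948711)/1897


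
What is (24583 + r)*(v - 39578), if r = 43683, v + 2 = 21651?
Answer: -1223941114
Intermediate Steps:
v = 21649 (v = -2 + 21651 = 21649)
(24583 + r)*(v - 39578) = (24583 + 43683)*(21649 - 39578) = 68266*(-17929) = -1223941114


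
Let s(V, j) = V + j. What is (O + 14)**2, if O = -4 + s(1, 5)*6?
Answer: 2116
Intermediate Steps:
O = 32 (O = -4 + (1 + 5)*6 = -4 + 6*6 = -4 + 36 = 32)
(O + 14)**2 = (32 + 14)**2 = 46**2 = 2116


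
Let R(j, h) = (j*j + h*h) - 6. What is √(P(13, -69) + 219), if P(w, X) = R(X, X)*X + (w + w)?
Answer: I*√656359 ≈ 810.16*I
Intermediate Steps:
R(j, h) = -6 + h² + j² (R(j, h) = (j² + h²) - 6 = (h² + j²) - 6 = -6 + h² + j²)
P(w, X) = 2*w + X*(-6 + 2*X²) (P(w, X) = (-6 + X² + X²)*X + (w + w) = (-6 + 2*X²)*X + 2*w = X*(-6 + 2*X²) + 2*w = 2*w + X*(-6 + 2*X²))
√(P(13, -69) + 219) = √((2*13 + 2*(-69)*(-3 + (-69)²)) + 219) = √((26 + 2*(-69)*(-3 + 4761)) + 219) = √((26 + 2*(-69)*4758) + 219) = √((26 - 656604) + 219) = √(-656578 + 219) = √(-656359) = I*√656359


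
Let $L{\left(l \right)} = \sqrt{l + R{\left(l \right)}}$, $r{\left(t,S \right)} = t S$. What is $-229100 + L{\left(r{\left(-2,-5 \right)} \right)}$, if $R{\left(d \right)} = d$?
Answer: $-229100 + 2 \sqrt{5} \approx -2.291 \cdot 10^{5}$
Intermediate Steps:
$r{\left(t,S \right)} = S t$
$L{\left(l \right)} = \sqrt{2} \sqrt{l}$ ($L{\left(l \right)} = \sqrt{l + l} = \sqrt{2 l} = \sqrt{2} \sqrt{l}$)
$-229100 + L{\left(r{\left(-2,-5 \right)} \right)} = -229100 + \sqrt{2} \sqrt{\left(-5\right) \left(-2\right)} = -229100 + \sqrt{2} \sqrt{10} = -229100 + 2 \sqrt{5}$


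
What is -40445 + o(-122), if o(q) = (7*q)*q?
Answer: 63743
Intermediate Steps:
o(q) = 7*q²
-40445 + o(-122) = -40445 + 7*(-122)² = -40445 + 7*14884 = -40445 + 104188 = 63743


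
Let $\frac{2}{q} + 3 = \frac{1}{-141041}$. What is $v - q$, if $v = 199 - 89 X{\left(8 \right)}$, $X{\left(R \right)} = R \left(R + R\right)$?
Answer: $- \frac{2367872425}{211562} \approx -11192.0$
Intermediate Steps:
$X{\left(R \right)} = 2 R^{2}$ ($X{\left(R \right)} = R 2 R = 2 R^{2}$)
$q = - \frac{141041}{211562}$ ($q = \frac{2}{-3 + \frac{1}{-141041}} = \frac{2}{-3 - \frac{1}{141041}} = \frac{2}{- \frac{423124}{141041}} = 2 \left(- \frac{141041}{423124}\right) = - \frac{141041}{211562} \approx -0.66667$)
$v = -11193$ ($v = 199 - 89 \cdot 2 \cdot 8^{2} = 199 - 89 \cdot 2 \cdot 64 = 199 - 11392 = -11193$)
$v - q = -11193 - - \frac{141041}{211562} = -11193 + \frac{141041}{211562} = - \frac{2367872425}{211562}$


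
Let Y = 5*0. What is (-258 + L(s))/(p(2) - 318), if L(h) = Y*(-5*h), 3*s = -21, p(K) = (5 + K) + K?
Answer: 86/103 ≈ 0.83495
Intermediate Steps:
Y = 0
p(K) = 5 + 2*K
s = -7 (s = (⅓)*(-21) = -7)
L(h) = 0 (L(h) = 0*(-5*h) = 0)
(-258 + L(s))/(p(2) - 318) = (-258 + 0)/((5 + 2*2) - 318) = -258/((5 + 4) - 318) = -258/(9 - 318) = -258/(-309) = -258*(-1/309) = 86/103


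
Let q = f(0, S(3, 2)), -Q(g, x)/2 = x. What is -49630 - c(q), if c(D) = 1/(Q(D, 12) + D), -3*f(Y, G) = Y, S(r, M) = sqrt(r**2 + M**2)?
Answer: -1191119/24 ≈ -49630.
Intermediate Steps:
Q(g, x) = -2*x
S(r, M) = sqrt(M**2 + r**2)
f(Y, G) = -Y/3
q = 0 (q = -1/3*0 = 0)
c(D) = 1/(-24 + D) (c(D) = 1/(-2*12 + D) = 1/(-24 + D))
-49630 - c(q) = -49630 - 1/(-24 + 0) = -49630 - 1/(-24) = -49630 - 1*(-1/24) = -49630 + 1/24 = -1191119/24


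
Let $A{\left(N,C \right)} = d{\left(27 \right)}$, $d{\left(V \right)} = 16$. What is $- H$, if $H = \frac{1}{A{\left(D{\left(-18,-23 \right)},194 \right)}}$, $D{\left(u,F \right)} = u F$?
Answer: $- \frac{1}{16} \approx -0.0625$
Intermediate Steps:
$D{\left(u,F \right)} = F u$
$A{\left(N,C \right)} = 16$
$H = \frac{1}{16} \approx 0.0625$
$- H = \left(-1\right) \frac{1}{16} = - \frac{1}{16}$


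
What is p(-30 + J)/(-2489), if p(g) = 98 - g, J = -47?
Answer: -175/2489 ≈ -0.070309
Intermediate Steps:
p(-30 + J)/(-2489) = (98 - (-30 - 47))/(-2489) = (98 - 1*(-77))*(-1/2489) = (98 + 77)*(-1/2489) = 175*(-1/2489) = -175/2489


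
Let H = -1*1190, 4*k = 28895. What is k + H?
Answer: 24135/4 ≈ 6033.8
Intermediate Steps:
k = 28895/4 (k = (¼)*28895 = 28895/4 ≈ 7223.8)
H = -1190
k + H = 28895/4 - 1190 = 24135/4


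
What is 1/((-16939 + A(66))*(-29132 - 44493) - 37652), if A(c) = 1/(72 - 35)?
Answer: 37/46142486626 ≈ 8.0186e-10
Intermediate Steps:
A(c) = 1/37
1/((-16939 + A(66))*(-29132 - 44493) - 37652) = 1/((-16939 + 1/37)*(-29132 - 44493) - 37652) = 1/(-626742/37*(-73625) - 37652) = 1/(46143879750/37 - 37652) = 1/(46142486626/37) = 37/46142486626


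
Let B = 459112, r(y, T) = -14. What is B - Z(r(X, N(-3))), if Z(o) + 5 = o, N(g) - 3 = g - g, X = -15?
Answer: 459131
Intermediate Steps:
N(g) = 3 (N(g) = 3 + (g - g) = 3 + 0 = 3)
Z(o) = -5 + o
B - Z(r(X, N(-3))) = 459112 - (-5 - 14) = 459112 - 1*(-19) = 459112 + 19 = 459131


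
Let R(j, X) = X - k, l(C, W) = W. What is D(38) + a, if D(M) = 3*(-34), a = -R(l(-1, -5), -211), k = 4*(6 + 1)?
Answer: 137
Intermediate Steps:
k = 28 (k = 4*7 = 28)
R(j, X) = -28 + X (R(j, X) = X - 1*28 = X - 28 = -28 + X)
a = 239 (a = -(-28 - 211) = -1*(-239) = 239)
D(M) = -102
D(38) + a = -102 + 239 = 137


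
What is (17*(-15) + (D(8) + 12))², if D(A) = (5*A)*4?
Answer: 6889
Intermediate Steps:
D(A) = 20*A
(17*(-15) + (D(8) + 12))² = (17*(-15) + (20*8 + 12))² = (-255 + (160 + 12))² = (-255 + 172)² = (-83)² = 6889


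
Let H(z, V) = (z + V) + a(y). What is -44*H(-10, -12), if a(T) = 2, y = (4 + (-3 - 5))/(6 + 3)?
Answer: 880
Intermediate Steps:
y = -4/9 (y = (4 - 8)/9 = -4*⅑ = -4/9 ≈ -0.44444)
H(z, V) = 2 + V + z (H(z, V) = (z + V) + 2 = (V + z) + 2 = 2 + V + z)
-44*H(-10, -12) = -44*(2 - 12 - 10) = -44*(-20) = 880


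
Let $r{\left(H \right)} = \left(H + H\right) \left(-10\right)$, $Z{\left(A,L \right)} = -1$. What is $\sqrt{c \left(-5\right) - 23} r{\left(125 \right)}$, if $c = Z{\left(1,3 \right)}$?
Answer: $- 7500 i \sqrt{2} \approx - 10607.0 i$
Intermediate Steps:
$c = -1$
$r{\left(H \right)} = - 20 H$ ($r{\left(H \right)} = 2 H \left(-10\right) = - 20 H$)
$\sqrt{c \left(-5\right) - 23} r{\left(125 \right)} = \sqrt{\left(-1\right) \left(-5\right) - 23} \left(\left(-20\right) 125\right) = \sqrt{5 - 23} \left(-2500\right) = \sqrt{-18} \left(-2500\right) = 3 i \sqrt{2} \left(-2500\right) = - 7500 i \sqrt{2}$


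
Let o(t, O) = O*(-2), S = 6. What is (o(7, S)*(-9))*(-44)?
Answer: -4752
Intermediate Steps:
o(t, O) = -2*O
(o(7, S)*(-9))*(-44) = (-2*6*(-9))*(-44) = -12*(-9)*(-44) = 108*(-44) = -4752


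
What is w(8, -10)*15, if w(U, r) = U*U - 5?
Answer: 885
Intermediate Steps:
w(U, r) = -5 + U**2 (w(U, r) = U**2 - 5 = -5 + U**2)
w(8, -10)*15 = (-5 + 8**2)*15 = (-5 + 64)*15 = 59*15 = 885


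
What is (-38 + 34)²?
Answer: 16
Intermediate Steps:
(-38 + 34)² = (-4)² = 16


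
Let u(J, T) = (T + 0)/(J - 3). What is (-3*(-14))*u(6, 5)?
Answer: 70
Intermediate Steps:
u(J, T) = T/(-3 + J)
(-3*(-14))*u(6, 5) = (-3*(-14))*(5/(-3 + 6)) = 42*(5/3) = 70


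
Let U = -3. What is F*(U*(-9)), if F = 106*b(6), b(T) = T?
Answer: 17172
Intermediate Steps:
F = 636 (F = 106*6 = 636)
F*(U*(-9)) = 636*(-3*(-9)) = 636*27 = 17172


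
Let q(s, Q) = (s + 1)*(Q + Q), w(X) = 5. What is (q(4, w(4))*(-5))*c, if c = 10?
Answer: -2500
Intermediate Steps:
q(s, Q) = 2*Q*(1 + s) (q(s, Q) = (1 + s)*(2*Q) = 2*Q*(1 + s))
(q(4, w(4))*(-5))*c = ((2*5*(1 + 4))*(-5))*10 = ((2*5*5)*(-5))*10 = (50*(-5))*10 = -250*10 = -2500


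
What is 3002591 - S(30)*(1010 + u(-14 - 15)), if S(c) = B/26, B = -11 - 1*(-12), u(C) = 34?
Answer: 39033161/13 ≈ 3.0026e+6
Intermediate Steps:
B = 1 (B = -11 + 12 = 1)
S(c) = 1/26
3002591 - S(30)*(1010 + u(-14 - 15)) = 3002591 - (1010 + 34)/26 = 3002591 - 1044/26 = 3002591 - 1*522/13 = 3002591 - 522/13 = 39033161/13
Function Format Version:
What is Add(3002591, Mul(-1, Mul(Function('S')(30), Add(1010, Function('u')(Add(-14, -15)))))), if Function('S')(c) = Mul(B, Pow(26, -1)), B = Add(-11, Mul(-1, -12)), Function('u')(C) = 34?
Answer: Rational(39033161, 13) ≈ 3.0026e+6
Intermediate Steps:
B = 1 (B = Add(-11, 12) = 1)
Function('S')(c) = Rational(1, 26) (Function('S')(c) = Mul(1, Pow(26, -1)) = Mul(1, Rational(1, 26)) = Rational(1, 26))
Add(3002591, Mul(-1, Mul(Function('S')(30), Add(1010, Function('u')(Add(-14, -15)))))) = Add(3002591, Mul(-1, Mul(Rational(1, 26), Add(1010, 34)))) = Add(3002591, Mul(-1, Mul(Rational(1, 26), 1044))) = Add(3002591, Mul(-1, Rational(522, 13))) = Add(3002591, Rational(-522, 13)) = Rational(39033161, 13)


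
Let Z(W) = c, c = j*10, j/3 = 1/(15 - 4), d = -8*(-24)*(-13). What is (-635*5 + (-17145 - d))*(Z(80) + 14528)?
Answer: -2848952512/11 ≈ -2.5900e+8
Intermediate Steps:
d = -2496 (d = 192*(-13) = -2496)
j = 3/11 (j = 3/(15 - 4) = 3/11 ≈ 0.27273)
c = 30/11 (c = (3/11)*10 = 30/11 ≈ 2.7273)
Z(W) = 30/11
(-635*5 + (-17145 - d))*(Z(80) + 14528) = (-635*5 + (-17145 - 1*(-2496)))*(30/11 + 14528) = (-3175 + (-17145 + 2496))*(159838/11) = (-3175 - 14649)*(159838/11) = -17824*159838/11 = -2848952512/11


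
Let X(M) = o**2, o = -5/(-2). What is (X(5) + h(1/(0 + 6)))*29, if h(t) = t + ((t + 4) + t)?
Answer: 1247/4 ≈ 311.75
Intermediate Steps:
o = 5/2 (o = -5*(-1/2) = 5/2 ≈ 2.5000)
X(M) = 25/4 (X(M) = (5/2)**2 = 25/4)
h(t) = 4 + 3*t (h(t) = t + ((4 + t) + t) = t + (4 + 2*t) = 4 + 3*t)
(X(5) + h(1/(0 + 6)))*29 = (25/4 + (4 + 3/(0 + 6)))*29 = (25/4 + (4 + 3/6))*29 = (25/4 + (4 + 3*(1/6)))*29 = (25/4 + (4 + 1/2))*29 = (25/4 + 9/2)*29 = (43/4)*29 = 1247/4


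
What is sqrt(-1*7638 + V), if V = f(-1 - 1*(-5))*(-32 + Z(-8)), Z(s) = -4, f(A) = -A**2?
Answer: I*sqrt(7062) ≈ 84.036*I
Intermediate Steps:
V = 576 (V = (-(-1 - 1*(-5))**2)*(-32 - 4) = -(-1 + 5)**2*(-36) = -1*4**2*(-36) = -1*16*(-36) = -16*(-36) = 576)
sqrt(-1*7638 + V) = sqrt(-1*7638 + 576) = sqrt(-7638 + 576) = sqrt(-7062) = I*sqrt(7062)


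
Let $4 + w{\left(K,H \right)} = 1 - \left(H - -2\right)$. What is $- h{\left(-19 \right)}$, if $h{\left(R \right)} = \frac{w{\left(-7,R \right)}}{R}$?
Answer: $\frac{14}{19} \approx 0.73684$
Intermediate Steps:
$w{\left(K,H \right)} = -5 - H$ ($w{\left(K,H \right)} = -4 - \left(-1 + 2 + H\right) = -4 - \left(1 + H\right) = -5 - H$)
$h{\left(R \right)} = \frac{-5 - R}{R}$
$- h{\left(-19 \right)} = - \frac{-5 - -19}{-19} = - \frac{\left(-1\right) \left(-5 + 19\right)}{19} = - \frac{\left(-1\right) 14}{19} = \left(-1\right) \left(- \frac{14}{19}\right) = \frac{14}{19}$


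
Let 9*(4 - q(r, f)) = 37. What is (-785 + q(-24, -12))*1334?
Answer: -9426044/9 ≈ -1.0473e+6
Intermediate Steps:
q(r, f) = -1/9 (q(r, f) = 4 - 1/9*37 = 4 - 37/9 = -1/9)
(-785 + q(-24, -12))*1334 = (-785 - 1/9)*1334 = -7066/9*1334 = -9426044/9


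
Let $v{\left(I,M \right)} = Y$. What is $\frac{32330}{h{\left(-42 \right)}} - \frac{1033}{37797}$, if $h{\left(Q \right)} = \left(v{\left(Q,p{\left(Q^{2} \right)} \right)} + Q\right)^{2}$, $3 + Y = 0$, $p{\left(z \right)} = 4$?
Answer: $\frac{81325679}{5102595} \approx 15.938$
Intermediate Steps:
$Y = -3$ ($Y = -3 + 0 = -3$)
$v{\left(I,M \right)} = -3$
$h{\left(Q \right)} = \left(-3 + Q\right)^{2}$
$\frac{32330}{h{\left(-42 \right)}} - \frac{1033}{37797} = \frac{32330}{\left(-3 - 42\right)^{2}} - \frac{1033}{37797} = \frac{32330}{\left(-45\right)^{2}} - \frac{1033}{37797} = \frac{32330}{2025} - \frac{1033}{37797} = 32330 \cdot \frac{1}{2025} - \frac{1033}{37797} = \frac{6466}{405} - \frac{1033}{37797} = \frac{81325679}{5102595}$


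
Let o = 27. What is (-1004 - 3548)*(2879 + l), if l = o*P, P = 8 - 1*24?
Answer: -11138744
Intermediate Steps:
P = -16 (P = 8 - 24 = -16)
l = -432 (l = 27*(-16) = -432)
(-1004 - 3548)*(2879 + l) = (-1004 - 3548)*(2879 - 432) = -4552*2447 = -11138744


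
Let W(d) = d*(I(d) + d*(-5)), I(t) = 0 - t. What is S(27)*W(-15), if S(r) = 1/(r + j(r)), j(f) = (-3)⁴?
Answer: -25/2 ≈ -12.500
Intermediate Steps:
I(t) = -t
j(f) = 81
W(d) = -6*d² (W(d) = d*(-d + d*(-5)) = d*(-d - 5*d) = d*(-6*d) = -6*d²)
S(r) = 1/(81 + r) (S(r) = 1/(r + 81) = 1/(81 + r))
S(27)*W(-15) = (-6*(-15)²)/(81 + 27) = (-6*225)/108 = (1/108)*(-1350) = -25/2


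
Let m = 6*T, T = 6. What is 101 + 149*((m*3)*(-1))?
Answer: -15991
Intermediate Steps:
m = 36 (m = 6*6 = 36)
101 + 149*((m*3)*(-1)) = 101 + 149*((36*3)*(-1)) = 101 + 149*(108*(-1)) = 101 + 149*(-108) = 101 - 16092 = -15991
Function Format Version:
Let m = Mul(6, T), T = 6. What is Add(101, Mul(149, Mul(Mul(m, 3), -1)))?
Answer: -15991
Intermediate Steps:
m = 36 (m = Mul(6, 6) = 36)
Add(101, Mul(149, Mul(Mul(m, 3), -1))) = Add(101, Mul(149, Mul(Mul(36, 3), -1))) = Add(101, Mul(149, Mul(108, -1))) = Add(101, Mul(149, -108)) = Add(101, -16092) = -15991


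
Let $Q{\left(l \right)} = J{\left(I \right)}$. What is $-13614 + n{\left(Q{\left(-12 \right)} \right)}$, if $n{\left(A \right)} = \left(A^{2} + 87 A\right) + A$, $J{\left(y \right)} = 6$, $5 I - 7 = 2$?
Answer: $-13050$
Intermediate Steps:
$I = \frac{9}{5}$ ($I = \frac{7}{5} + \frac{1}{5} \cdot 2 = \frac{7}{5} + \frac{2}{5} = \frac{9}{5} \approx 1.8$)
$Q{\left(l \right)} = 6$
$n{\left(A \right)} = A^{2} + 88 A$
$-13614 + n{\left(Q{\left(-12 \right)} \right)} = -13614 + 6 \left(88 + 6\right) = -13614 + 6 \cdot 94 = -13614 + 564 = -13050$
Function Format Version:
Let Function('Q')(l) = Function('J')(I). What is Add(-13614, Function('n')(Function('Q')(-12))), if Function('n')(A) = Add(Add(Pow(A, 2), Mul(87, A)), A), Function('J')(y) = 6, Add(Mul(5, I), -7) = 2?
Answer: -13050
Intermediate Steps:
I = Rational(9, 5) (I = Add(Rational(7, 5), Mul(Rational(1, 5), 2)) = Add(Rational(7, 5), Rational(2, 5)) = Rational(9, 5) ≈ 1.8000)
Function('Q')(l) = 6
Function('n')(A) = Add(Pow(A, 2), Mul(88, A))
Add(-13614, Function('n')(Function('Q')(-12))) = Add(-13614, Mul(6, Add(88, 6))) = Add(-13614, Mul(6, 94)) = Add(-13614, 564) = -13050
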